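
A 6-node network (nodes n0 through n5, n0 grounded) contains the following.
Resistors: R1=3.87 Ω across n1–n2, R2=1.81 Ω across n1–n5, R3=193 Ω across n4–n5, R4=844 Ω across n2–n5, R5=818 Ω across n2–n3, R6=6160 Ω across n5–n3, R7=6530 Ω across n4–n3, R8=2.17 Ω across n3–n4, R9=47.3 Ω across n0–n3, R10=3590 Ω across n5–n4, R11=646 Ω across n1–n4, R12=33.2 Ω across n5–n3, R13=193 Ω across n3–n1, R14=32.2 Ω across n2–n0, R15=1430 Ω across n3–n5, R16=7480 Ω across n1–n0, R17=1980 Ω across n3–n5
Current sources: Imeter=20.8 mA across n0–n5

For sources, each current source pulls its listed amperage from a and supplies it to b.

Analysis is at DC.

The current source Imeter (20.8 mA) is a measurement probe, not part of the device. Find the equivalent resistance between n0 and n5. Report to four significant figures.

R_eq = 24.62 Ω

MNA unknowns: 5 node voltages V₁..V_5
R1: Y=0.2584 on G[1,2]
R2: Y=0.5525 on G[1,5]
R3: Y=0.005181 on G[4,5]
R4: Y=0.001185 on G[2,5]
R5: Y=0.001222 on G[2,3]
R6: Y=0.0001623 on G[5,3]
R7: Y=0.0001531 on G[4,3]
R8: Y=0.4608 on G[3,4]
R9: Y=0.02114 on G[0,3]
R10: Y=0.0002786 on G[5,4]
R11: Y=0.001548 on G[1,4]
R12: Y=0.03012 on G[5,3]
R13: Y=0.005181 on G[3,1]
R14: Y=0.03106 on G[2,0]
R15: Y=0.0006993 on G[3,5]
R16: Y=0.0001337 on G[1,0]
R17: Y=0.0005051 on G[3,5]
Imeter: z[0]−=0.0208, z[5]+=0.0208
solve → V1=0.4858, V2=0.4336, V3=0.3438, V4=0.3462, V5=0.5121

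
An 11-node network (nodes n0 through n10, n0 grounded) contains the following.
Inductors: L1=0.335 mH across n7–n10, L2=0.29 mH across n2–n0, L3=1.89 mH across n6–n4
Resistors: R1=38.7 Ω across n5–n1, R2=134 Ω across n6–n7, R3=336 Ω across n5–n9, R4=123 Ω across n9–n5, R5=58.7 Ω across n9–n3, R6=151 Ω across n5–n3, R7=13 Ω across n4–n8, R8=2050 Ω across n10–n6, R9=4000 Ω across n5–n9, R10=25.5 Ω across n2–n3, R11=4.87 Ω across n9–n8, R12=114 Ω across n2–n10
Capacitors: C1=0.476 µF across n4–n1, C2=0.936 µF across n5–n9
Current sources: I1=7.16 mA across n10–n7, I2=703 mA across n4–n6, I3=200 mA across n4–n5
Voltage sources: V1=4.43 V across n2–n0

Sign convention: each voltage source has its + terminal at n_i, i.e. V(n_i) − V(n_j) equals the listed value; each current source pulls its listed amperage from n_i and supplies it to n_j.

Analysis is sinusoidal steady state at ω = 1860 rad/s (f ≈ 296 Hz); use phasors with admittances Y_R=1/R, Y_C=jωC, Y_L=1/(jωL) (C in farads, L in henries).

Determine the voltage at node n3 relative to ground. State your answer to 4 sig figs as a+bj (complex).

4.960-0.2599j V

MNA unknowns: 10 node voltages V₁..V_10 plus 1 source current (V1)
L1: Y=0.000-1.605j on G[7,10]
R1: Y=0.02584+0.000j on G[5,1]
R2: Y=0.007463+0.000j on G[6,7]
R3: Y=0.002976+0.000j on G[5,9]
R4: Y=0.008130+0.000j on G[9,5]
R5: Y=0.01704+0.000j on G[9,3]
C1: Y=0.000+0.0008854j on G[4,1]
I1: z[10]−=0.00716, z[7]+=0.00716
R6: Y=0.006623+0.000j on G[5,3]
C2: Y=0.000+0.001741j on G[5,9]
R7: Y=0.07692+0.000j on G[4,8]
L2: Y=0.000-1.854j on G[2,0]
I2: z[4]−=0.703, z[6]+=0.703
R8: Y=0.0004878+0.000j on G[10,6]
I3: z[4]−=0.2, z[5]+=0.2
R9: Y=0.0002500+0.000j on G[5,9]
R10: Y=0.03922+0.000j on G[2,3]
R11: Y=0.2053+0.000j on G[9,8]
R12: Y=0.008772+0.000j on G[2,10]
L3: Y=0.000-0.2845j on G[6,4]
V1: row V2−V0=4.43, i_V1 at 2,0
solve → V1=14.18-2.564j, V2=4.430+0.000j, V3=4.960-0.2599j, V4=-0.5994-0.1077j, V5=14.27-2.058j, V6=-0.5635+2.437j, V7=2.053+1.154j, V8=1.702-0.1453j, V9=2.564-0.1594j, V10=2.059+1.162j
aux → i_V1=0.000+8.213j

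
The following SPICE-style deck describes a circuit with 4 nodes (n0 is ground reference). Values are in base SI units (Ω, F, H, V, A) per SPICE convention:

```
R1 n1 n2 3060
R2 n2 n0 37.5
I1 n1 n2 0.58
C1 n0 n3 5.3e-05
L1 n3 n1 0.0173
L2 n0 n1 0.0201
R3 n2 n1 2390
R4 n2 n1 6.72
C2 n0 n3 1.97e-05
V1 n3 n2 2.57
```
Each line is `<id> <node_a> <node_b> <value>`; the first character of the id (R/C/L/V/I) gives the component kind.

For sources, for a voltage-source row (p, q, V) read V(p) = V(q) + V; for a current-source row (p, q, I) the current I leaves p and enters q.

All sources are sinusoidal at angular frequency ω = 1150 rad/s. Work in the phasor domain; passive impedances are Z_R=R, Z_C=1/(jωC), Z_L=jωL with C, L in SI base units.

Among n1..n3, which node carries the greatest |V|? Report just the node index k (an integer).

1

MNA unknowns: 3 node voltages V₁..V_3 plus 1 source current (V1)
R1: Y=0.0003268+0.000j on G[1,2]
R2: Y=0.02667+0.000j on G[2,0]
I1: z[1]−=0.58, z[2]+=0.58
C1: Y=0.000+0.06095j on G[0,3]
L1: Y=0.000-0.05026j on G[3,1]
L2: Y=0.000-0.04326j on G[0,1]
R3: Y=0.0004184+0.000j on G[2,1]
R4: Y=0.1488+0.000j on G[2,1]
C2: Y=0.000+0.02266j on G[0,3]
V1: row V3−V2=2.57, i_V1 at 3,2
solve → V1=-4.240-7.169j, V2=-3.250-4.747j, V3=-0.6800-4.747j
aux → i_V1=-0.5186+0.2358j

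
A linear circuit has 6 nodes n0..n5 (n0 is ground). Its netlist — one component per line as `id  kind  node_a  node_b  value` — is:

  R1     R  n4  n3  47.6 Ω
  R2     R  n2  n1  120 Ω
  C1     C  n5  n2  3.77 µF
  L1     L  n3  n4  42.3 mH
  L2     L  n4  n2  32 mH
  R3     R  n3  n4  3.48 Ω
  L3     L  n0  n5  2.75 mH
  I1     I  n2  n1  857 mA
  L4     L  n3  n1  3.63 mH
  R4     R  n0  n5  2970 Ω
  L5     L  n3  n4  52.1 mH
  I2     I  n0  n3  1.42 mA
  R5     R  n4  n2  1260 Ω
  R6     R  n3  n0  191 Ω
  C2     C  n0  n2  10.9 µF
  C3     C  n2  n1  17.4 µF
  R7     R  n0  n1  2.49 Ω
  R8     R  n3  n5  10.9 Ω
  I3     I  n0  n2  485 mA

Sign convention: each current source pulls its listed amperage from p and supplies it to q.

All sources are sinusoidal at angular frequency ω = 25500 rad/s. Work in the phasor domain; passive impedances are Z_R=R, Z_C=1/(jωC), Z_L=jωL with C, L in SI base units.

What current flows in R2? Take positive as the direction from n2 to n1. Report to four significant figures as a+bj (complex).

-0.004287+0.006167j A

Apply KCL at each of the 5 non-ground nodes and solve the resulting linear system.
Node n1: branches {R2, I1, L4, C3, R7} → V_1 = 1.328-0.5369j
Node n2: branches {R2, C1, L2, I1, R5, C2, C3, I3} → V_2 = 0.8136+0.2031j
Node n3: branches {R1, L1, R3, L4, L5, I2, R6, R8} → V_3 = 0.7297+0.2922j
Node n4: branches {R1, L1, L2, R3, L5, R5} → V_4 = 0.7296+0.2917j
Node n5: branches {C1, L3, R4, R8} → V_5 = 0.8540+0.3812j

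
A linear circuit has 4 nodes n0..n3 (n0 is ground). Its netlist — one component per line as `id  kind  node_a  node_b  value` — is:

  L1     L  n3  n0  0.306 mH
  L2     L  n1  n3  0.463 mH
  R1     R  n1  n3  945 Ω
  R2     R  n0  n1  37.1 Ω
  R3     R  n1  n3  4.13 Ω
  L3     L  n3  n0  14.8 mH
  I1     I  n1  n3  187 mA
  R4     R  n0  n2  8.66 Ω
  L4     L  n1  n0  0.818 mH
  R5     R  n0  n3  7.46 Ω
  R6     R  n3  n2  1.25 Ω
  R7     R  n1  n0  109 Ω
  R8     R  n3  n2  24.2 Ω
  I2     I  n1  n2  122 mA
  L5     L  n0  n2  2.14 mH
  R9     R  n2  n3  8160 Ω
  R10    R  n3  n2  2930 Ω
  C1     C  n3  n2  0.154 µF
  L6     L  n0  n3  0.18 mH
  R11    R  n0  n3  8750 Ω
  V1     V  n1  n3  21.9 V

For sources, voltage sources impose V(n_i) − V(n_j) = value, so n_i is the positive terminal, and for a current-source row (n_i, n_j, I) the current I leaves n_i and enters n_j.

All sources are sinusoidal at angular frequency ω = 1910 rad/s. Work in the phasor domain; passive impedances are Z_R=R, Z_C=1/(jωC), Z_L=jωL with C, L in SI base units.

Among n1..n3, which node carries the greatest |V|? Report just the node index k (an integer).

1

MNA unknowns: 3 node voltages V₁..V_3 plus 1 source current (V1)
L1: Y=0.000-1.711j on G[3,0]
L2: Y=0.000-1.131j on G[1,3]
R1: Y=0.001058+0.000j on G[1,3]
R2: Y=0.02695+0.000j on G[0,1]
R3: Y=0.2421+0.000j on G[1,3]
L3: Y=0.000-0.03538j on G[3,0]
I1: z[1]−=0.187, z[3]+=0.187
R4: Y=0.1155+0.000j on G[0,2]
L4: Y=0.000-0.6400j on G[1,0]
R5: Y=0.1340+0.000j on G[0,3]
R6: Y=0.8000+0.000j on G[3,2]
R7: Y=0.009174+0.000j on G[1,0]
R8: Y=0.04132+0.000j on G[3,2]
I2: z[1]−=0.122, z[2]+=0.122
L5: Y=0.000-0.2447j on G[0,2]
R9: Y=0.0001225+0.000j on G[2,3]
R10: Y=0.0003413+0.000j on G[3,2]
C1: Y=0.000+0.0002941j on G[3,2]
L6: Y=0.000-2.909j on G[0,3]
R11: Y=0.0001143+0.000j on G[0,3]
V1: row V1−V3=21.9, i_V1 at 1,3
solve → V1=19.33+0.0002812j, V2=-1.999-0.5107j, V3=-2.566+0.0002812j
aux → i_V1=-6.334+37.14j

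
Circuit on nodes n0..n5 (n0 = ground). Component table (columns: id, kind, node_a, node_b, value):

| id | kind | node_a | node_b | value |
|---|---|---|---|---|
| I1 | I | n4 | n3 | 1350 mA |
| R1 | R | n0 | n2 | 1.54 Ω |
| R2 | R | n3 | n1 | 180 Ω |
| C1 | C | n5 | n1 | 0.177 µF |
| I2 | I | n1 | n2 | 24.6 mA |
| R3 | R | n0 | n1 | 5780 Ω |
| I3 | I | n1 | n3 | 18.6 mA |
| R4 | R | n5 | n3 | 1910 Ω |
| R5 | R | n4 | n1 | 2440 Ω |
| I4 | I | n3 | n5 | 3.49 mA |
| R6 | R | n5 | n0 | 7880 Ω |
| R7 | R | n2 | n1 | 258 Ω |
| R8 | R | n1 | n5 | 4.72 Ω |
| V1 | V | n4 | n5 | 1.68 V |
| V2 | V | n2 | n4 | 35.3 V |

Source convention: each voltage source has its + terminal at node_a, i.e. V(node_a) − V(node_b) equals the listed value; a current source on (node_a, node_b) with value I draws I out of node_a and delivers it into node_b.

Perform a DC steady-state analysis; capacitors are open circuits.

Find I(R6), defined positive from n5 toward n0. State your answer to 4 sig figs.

-0.004691 A

MNA unknowns: 5 node voltages V₁..V_5 plus 2 source currents (V1, V2)
I1: z[4]−=1.35, z[3]+=1.35
R1: Y=0.6494 on G[0,2]
R2: Y=0.005556 on G[3,1]
C1: Y=0.000 on G[5,1]
I2: z[1]−=0.0246, z[2]+=0.0246
R3: Y=0.0001730 on G[0,1]
I3: z[1]−=0.0186, z[3]+=0.0186
R4: Y=0.0005236 on G[5,3]
R5: Y=0.0004098 on G[4,1]
I4: z[3]−=0.00349, z[5]+=0.00349
R6: Y=0.0001269 on G[5,0]
R7: Y=0.003876 on G[2,1]
R8: Y=0.2119 on G[1,5]
V1: row V4−V5=1.68, i_V1 at 4,5
V2: row V2−V4=35.3, i_V2 at 2,4
solve → V1=-30.72, V2=0.01541, V3=193.3, V4=-35.28, V5=-36.96
aux → i_V1=-1.453, i_V2=-0.1045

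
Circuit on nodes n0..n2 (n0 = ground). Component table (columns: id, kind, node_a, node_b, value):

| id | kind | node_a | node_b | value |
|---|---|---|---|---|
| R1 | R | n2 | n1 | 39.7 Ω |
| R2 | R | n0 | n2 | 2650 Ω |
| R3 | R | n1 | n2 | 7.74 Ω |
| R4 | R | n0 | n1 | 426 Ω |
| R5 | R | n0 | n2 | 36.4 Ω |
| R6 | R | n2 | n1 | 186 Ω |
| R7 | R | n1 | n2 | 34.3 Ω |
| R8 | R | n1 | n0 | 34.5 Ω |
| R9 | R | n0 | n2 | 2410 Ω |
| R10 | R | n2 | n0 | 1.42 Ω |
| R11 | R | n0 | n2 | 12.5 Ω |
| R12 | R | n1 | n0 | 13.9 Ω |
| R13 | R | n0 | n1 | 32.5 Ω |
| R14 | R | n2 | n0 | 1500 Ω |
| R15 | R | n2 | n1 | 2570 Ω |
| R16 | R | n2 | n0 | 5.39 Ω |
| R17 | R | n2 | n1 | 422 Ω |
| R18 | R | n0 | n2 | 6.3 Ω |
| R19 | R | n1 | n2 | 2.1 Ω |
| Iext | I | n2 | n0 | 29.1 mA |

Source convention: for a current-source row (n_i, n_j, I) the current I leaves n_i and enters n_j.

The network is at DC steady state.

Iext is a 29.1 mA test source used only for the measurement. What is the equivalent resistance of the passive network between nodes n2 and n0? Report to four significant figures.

MNA unknowns: 2 node voltages V₁..V_2
R1: Y=0.02519 on G[2,1]
R2: Y=0.0003774 on G[0,2]
R3: Y=0.1292 on G[1,2]
R4: Y=0.002347 on G[0,1]
R5: Y=0.02747 on G[0,2]
R6: Y=0.005376 on G[2,1]
R7: Y=0.02915 on G[1,2]
R8: Y=0.02899 on G[1,0]
R9: Y=0.0004149 on G[0,2]
R10: Y=0.7042 on G[2,0]
R11: Y=0.08000 on G[0,2]
R12: Y=0.07194 on G[1,0]
R13: Y=0.03077 on G[0,1]
R14: Y=0.0006667 on G[2,0]
R15: Y=0.0003891 on G[2,1]
R16: Y=0.1855 on G[2,0]
R17: Y=0.002370 on G[2,1]
R18: Y=0.1587 on G[0,2]
R19: Y=0.4762 on G[1,2]
Iext: z[2]−=0.0291, z[0]+=0.0291
solve → V1=-0.01910, V2=-0.02293

R_eq = 0.7880 Ω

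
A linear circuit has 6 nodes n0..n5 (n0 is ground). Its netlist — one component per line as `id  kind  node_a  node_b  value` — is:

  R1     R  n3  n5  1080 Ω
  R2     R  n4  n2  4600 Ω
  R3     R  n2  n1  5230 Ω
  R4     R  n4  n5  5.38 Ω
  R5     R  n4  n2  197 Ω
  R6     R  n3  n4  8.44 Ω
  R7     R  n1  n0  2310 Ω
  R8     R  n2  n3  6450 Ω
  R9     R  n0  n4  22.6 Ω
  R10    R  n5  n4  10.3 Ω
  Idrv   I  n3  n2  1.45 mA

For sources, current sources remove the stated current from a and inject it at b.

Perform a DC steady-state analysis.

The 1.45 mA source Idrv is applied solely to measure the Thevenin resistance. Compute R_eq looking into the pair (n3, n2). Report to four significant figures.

Apply KCL at each of the 5 non-ground nodes and solve the resulting linear system.
Node n1: branches {R3, R7} → V_1 = 0.07926
Node n2: branches {R2, R3, R5, R8, Idrv} → V_2 = 0.2587
Node n3: branches {R1, R6, R8, Idrv} → V_3 = -0.01257
Node n4: branches {R2, R4, R5, R6, R9, R10} → V_4 = -0.0007755
Node n5: branches {R1, R4, R10} → V_5 = -0.0008139

R_eq = 187.1 Ω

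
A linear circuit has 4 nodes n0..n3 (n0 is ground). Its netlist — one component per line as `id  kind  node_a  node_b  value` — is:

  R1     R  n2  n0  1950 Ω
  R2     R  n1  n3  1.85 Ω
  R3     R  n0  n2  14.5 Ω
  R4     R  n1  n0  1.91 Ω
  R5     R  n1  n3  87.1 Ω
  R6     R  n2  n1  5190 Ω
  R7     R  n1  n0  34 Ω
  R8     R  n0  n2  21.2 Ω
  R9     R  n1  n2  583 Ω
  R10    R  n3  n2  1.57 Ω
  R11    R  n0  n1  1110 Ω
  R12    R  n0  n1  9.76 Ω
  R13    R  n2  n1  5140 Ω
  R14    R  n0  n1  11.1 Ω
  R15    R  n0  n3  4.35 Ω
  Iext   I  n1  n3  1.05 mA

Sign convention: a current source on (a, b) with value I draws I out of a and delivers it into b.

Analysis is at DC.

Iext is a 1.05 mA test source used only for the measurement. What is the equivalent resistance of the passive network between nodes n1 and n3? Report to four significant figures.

R_eq = 1.279 Ω

Apply KCL at each of the 3 non-ground nodes and solve the resulting linear system.
Node n1: branches {R2, R4, R5, R6, R7, R9, R11, R12, R13, R14, Iext} → V_1 = -0.0004101
Node n2: branches {R1, R3, R6, R8, R9, R10, R13} → V_2 = 0.0007853
Node n3: branches {R2, R5, R10, R15, Iext} → V_3 = 0.0009330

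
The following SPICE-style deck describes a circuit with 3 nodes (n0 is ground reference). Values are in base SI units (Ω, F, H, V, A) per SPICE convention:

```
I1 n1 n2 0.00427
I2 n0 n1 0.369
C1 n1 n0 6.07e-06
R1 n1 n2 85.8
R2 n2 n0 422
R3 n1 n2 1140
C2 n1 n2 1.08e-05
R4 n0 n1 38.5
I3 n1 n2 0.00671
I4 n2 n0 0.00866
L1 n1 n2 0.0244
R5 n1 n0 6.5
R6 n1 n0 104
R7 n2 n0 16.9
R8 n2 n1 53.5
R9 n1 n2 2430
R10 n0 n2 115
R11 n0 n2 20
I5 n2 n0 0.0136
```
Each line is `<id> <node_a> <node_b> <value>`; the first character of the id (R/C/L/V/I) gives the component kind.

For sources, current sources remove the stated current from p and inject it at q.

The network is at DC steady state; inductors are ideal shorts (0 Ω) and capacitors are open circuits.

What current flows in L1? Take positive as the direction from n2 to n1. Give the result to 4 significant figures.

Apply KCL at each of the 2 non-ground nodes and solve the resulting linear system.
Node n1: branches {I1, I2, C1, R1, R3, C2, R4, I3, L1, R5, R6, R8, R9} → V_1 = 1.120
Node n2: branches {I1, R1, R2, R3, C2, I3, I4, L1, R7, R8, R9, R10, R11, I5} → V_2 = 1.120
Source currents: i(L1)=0.1459

-0.1459 A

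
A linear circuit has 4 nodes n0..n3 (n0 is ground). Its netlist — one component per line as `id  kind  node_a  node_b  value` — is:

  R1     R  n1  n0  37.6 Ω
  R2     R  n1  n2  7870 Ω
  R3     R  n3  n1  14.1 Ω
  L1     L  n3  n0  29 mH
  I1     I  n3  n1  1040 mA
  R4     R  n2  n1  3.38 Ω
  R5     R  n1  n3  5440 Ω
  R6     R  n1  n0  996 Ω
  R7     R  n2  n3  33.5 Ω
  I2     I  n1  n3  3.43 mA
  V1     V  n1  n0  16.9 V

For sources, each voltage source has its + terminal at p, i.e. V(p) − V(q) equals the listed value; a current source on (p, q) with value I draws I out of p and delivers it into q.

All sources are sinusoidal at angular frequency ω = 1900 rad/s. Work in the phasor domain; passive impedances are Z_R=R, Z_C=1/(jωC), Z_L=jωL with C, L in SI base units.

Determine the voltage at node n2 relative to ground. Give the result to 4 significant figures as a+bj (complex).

MNA unknowns: 3 node voltages V₁..V_3 plus 1 source current (V1)
R1: Y=0.02660+0.000j on G[1,0]
R2: Y=0.0001271+0.000j on G[1,2]
R3: Y=0.07092+0.000j on G[3,1]
L1: Y=0.000-0.01815j on G[3,0]
I1: z[3]−=1.04, z[1]+=1.04
R4: Y=0.2959+0.000j on G[2,1]
R5: Y=0.0001838+0.000j on G[1,3]
R6: Y=0.001004+0.000j on G[1,0]
R7: Y=0.02985+0.000j on G[2,3]
I2: z[1]−=0.00343, z[3]+=0.00343
V1: row V1−V0=16.9, i_V1 at 1,0
solve → V1=16.90+0.000j, V2=15.91+0.1039j, V3=6.137+1.134j
aux → i_V1=-0.4870+0.1114j

15.91+0.1039j V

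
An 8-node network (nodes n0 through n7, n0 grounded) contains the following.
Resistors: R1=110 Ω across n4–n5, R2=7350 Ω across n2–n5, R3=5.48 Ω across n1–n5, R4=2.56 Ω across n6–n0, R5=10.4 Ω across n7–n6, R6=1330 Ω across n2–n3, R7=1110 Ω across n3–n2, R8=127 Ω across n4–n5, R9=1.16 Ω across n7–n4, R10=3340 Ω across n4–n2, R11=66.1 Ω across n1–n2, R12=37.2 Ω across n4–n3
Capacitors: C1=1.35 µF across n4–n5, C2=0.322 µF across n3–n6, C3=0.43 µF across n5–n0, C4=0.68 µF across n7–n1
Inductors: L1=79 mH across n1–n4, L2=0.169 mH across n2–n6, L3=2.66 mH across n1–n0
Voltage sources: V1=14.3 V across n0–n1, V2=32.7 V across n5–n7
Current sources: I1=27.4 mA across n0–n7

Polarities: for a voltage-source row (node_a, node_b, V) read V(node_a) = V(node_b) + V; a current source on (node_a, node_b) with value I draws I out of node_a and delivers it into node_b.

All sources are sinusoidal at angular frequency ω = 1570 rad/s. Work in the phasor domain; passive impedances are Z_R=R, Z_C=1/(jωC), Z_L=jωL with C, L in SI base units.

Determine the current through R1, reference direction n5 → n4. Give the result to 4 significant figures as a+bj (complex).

0.2910+0.0006636j A

MNA unknowns: 7 node voltages V₁..V_7 plus 2 source currents (V1, V2)
R1: Y=0.009091+0.000j on G[4,5]
R2: Y=0.0001361+0.000j on G[2,5]
C1: Y=0.000+0.002119j on G[4,5]
L1: Y=0.000-0.008063j on G[1,4]
L2: Y=0.000-3.769j on G[2,6]
R3: Y=0.1825+0.000j on G[1,5]
R4: Y=0.3906+0.000j on G[6,0]
L3: Y=0.000-0.2395j on G[1,0]
R5: Y=0.09615+0.000j on G[7,6]
R6: Y=0.0007519+0.000j on G[2,3]
C2: Y=0.000+0.0005055j on G[3,6]
R7: Y=0.0009009+0.000j on G[3,2]
C3: Y=0.000+0.0006751j on G[5,0]
R8: Y=0.007874+0.000j on G[4,5]
R9: Y=0.8621+0.000j on G[7,4]
R10: Y=0.0002994+0.000j on G[4,2]
R11: Y=0.01513+0.000j on G[1,2]
C4: Y=0.000+0.001068j on G[7,1]
R12: Y=0.02688+0.000j on G[4,3]
V1: row V0−V1=14.3, i_V1 at 0,1
V2: row V5−V7=32.7, i_V2 at 5,7
I1: z[0]−=0.0274, z[7]+=0.0274
solve → V1=-14.30+0.000j, V2=-6.818-0.1492j, V3=-30.70-0.06795j, V4=-32.17-0.5121j, V5=-0.1575-0.4391j, V6=-6.818-0.1069j, V7=-32.86-0.4391j
aux → i_V1=-2.690+3.382j, i_V2=-3.125+0.01118j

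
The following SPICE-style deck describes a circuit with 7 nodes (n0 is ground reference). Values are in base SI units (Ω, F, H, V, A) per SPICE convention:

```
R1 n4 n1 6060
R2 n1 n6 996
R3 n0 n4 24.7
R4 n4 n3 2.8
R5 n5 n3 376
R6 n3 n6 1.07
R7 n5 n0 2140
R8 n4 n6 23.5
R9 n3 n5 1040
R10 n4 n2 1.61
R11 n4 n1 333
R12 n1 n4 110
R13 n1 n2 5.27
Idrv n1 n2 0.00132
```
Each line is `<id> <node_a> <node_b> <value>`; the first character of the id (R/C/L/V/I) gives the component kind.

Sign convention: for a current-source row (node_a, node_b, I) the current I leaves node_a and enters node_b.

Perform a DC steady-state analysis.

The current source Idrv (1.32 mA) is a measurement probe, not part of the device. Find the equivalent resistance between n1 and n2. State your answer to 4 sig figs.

Element admittances at DC:
  Y(R1) = 0.0001650 S between n4,n1
  Y(R2) = 0.001004 S between n1,n6
  Y(R3) = 0.04049 S between n0,n4
  Y(R4) = 0.3571 S between n4,n3
  Y(R5) = 0.002660 S between n5,n3
  Y(R6) = 0.9346 S between n3,n6
  Y(R7) = 0.0004673 S between n5,n0
  Y(R8) = 0.04255 S between n4,n6
  Y(R9) = 0.0009615 S between n3,n5
  Y(R10) = 0.6211 S between n4,n2
  Y(R11) = 0.003003 S between n4,n1
  Y(R12) = 0.009091 S between n1,n4
  Y(R13) = 0.1898 S between n1,n2
  Idrv: injects 0.00132 A into n2 (from n1)
Assemble and solve the 6×6 MNA system:
  V(n1)=-0.006375  V(n2)=0.0001362  V(n3)=-1.517e-05  V(n4)=1.550e-07  V(n5)=-1.343e-05  V(n6)=-2.103e-05

R_eq = 4.933 Ω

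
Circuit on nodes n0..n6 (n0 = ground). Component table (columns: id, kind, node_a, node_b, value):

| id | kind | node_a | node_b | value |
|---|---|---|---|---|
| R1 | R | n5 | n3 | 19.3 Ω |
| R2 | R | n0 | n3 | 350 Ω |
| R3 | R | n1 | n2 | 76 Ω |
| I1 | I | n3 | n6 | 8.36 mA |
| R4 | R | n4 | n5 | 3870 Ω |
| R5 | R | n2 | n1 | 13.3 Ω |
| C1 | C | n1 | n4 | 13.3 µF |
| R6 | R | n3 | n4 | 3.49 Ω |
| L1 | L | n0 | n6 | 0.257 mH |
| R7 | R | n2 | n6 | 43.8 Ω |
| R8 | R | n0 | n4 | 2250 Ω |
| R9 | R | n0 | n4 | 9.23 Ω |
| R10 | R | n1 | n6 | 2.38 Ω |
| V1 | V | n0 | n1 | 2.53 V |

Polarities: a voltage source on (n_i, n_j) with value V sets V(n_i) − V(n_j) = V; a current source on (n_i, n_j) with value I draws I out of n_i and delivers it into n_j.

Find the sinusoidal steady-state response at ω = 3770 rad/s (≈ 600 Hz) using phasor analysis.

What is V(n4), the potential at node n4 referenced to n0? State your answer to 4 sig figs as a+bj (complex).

MNA unknowns: 6 node voltages V₁..V_6 plus 1 source current (V1)
R1: Y=0.05181+0.000j on G[5,3]
R2: Y=0.002857+0.000j on G[0,3]
R3: Y=0.01316+0.000j on G[1,2]
I1: z[3]−=0.00836, z[6]+=0.00836
R4: Y=0.0002584+0.000j on G[4,5]
R5: Y=0.07519+0.000j on G[2,1]
C1: Y=0.000+0.05014j on G[1,4]
R6: Y=0.2865+0.000j on G[3,4]
L1: Y=0.000-1.032j on G[0,6]
R7: Y=0.02283+0.000j on G[2,6]
R8: Y=0.0004444+0.000j on G[0,4]
R9: Y=0.1083+0.000j on G[0,4]
R10: Y=0.4202+0.000j on G[1,6]
V1: row V0−V1=2.53, i_V1 at 0,1
solve → V1=-2.530+0.000j, V2=-2.089-0.1855j, V3=-0.5106-0.9089j, V4=-0.4865-0.9180j, V5=-0.5105-0.9090j, V6=-0.3837-0.9034j
aux → i_V1=-0.9868+0.2935j

-0.4865-0.9180j V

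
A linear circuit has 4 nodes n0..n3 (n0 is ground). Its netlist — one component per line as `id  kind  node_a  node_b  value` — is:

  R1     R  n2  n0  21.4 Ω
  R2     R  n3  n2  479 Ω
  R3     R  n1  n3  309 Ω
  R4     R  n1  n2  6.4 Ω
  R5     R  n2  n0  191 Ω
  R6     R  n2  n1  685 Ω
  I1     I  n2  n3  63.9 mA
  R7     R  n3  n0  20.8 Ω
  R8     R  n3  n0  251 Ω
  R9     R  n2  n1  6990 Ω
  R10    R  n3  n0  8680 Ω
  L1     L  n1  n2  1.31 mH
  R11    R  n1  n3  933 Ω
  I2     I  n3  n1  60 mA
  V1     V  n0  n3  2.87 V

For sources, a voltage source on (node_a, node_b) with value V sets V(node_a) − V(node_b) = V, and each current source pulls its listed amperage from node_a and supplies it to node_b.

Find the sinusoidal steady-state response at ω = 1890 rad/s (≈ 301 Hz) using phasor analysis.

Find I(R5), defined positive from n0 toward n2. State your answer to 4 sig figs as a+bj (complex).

MNA unknowns: 3 node voltages V₁..V_3 plus 1 source current (V1)
R1: Y=0.04673+0.000j on G[2,0]
R2: Y=0.002088+0.000j on G[3,2]
R3: Y=0.003236+0.000j on G[1,3]
R4: Y=0.1562+0.000j on G[1,2]
R5: Y=0.005236+0.000j on G[2,0]
R6: Y=0.001460+0.000j on G[2,1]
I1: z[2]−=0.0639, z[3]+=0.0639
R7: Y=0.04808+0.000j on G[3,0]
R8: Y=0.003984+0.000j on G[3,0]
R9: Y=0.0001431+0.000j on G[2,1]
R10: Y=0.0001152+0.000j on G[3,0]
L1: Y=0.000-0.4039j on G[1,2]
R11: Y=0.001072+0.000j on G[1,3]
I2: z[3]−=0.06, z[1]+=0.06
V1: row V0−V3=2.87, i_V1 at 0,3
solve → V1=-0.3423+0.09737j, V2=-0.3845-0.007760j, V3=-2.870+0.000j
aux → i_V1=-0.1697-0.0004033j

0.002013+4.063e-05j A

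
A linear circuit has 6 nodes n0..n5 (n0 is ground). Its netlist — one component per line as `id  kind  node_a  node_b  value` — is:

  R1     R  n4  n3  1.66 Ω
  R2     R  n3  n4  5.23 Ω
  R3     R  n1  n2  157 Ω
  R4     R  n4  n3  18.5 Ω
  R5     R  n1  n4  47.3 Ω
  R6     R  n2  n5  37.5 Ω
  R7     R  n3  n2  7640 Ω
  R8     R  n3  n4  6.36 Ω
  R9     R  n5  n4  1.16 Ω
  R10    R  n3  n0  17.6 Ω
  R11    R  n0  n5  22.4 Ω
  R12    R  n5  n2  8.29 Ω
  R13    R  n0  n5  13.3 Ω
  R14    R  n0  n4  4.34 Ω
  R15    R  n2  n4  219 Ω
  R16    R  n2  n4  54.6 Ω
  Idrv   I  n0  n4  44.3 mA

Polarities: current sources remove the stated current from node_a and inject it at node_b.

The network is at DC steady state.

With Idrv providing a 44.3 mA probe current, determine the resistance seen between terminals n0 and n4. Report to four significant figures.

MNA unknowns: 5 node voltages V₁..V_5
R1: Y=0.6024 on G[4,3]
R2: Y=0.1912 on G[3,4]
R3: Y=0.006369 on G[1,2]
R4: Y=0.05405 on G[4,3]
R5: Y=0.02114 on G[1,4]
R6: Y=0.02667 on G[2,5]
R7: Y=0.0001309 on G[3,2]
R8: Y=0.1572 on G[3,4]
R9: Y=0.8621 on G[5,4]
R10: Y=0.05682 on G[3,0]
R11: Y=0.04464 on G[0,5]
R12: Y=0.1206 on G[5,2]
R13: Y=0.07519 on G[0,5]
R14: Y=0.2304 on G[0,4]
R15: Y=0.004566 on G[2,4]
R16: Y=0.01832 on G[2,4]
Idrv: z[0]−=0.0443, z[4]+=0.0443
solve → V1=0.1110, V2=0.1023, V3=0.1076, V4=0.1137, V5=0.1001

R_eq = 2.566 Ω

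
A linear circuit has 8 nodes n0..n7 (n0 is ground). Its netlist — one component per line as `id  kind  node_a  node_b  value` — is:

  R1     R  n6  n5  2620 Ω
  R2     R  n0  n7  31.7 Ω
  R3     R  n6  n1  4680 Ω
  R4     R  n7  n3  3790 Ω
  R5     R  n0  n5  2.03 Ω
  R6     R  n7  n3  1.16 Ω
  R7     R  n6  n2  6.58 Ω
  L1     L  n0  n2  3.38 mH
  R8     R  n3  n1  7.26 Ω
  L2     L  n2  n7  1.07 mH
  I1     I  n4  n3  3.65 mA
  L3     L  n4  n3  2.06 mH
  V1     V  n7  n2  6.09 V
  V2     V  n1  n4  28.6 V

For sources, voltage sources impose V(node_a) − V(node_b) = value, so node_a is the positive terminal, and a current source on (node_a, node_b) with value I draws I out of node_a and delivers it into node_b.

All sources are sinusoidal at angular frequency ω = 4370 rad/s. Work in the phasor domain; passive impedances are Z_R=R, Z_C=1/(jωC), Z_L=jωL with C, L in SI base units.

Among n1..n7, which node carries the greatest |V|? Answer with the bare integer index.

1

Element admittances at ω=4370 rad/s:
  Y(R1) = 0.0003817+0.000j S between n6,n5
  Y(R2) = 0.03155+0.000j S between n0,n7
  Y(R3) = 0.0002137+0.000j S between n6,n1
  Y(R4) = 0.0002639+0.000j S between n7,n3
  Y(R5) = 0.4926+0.000j S between n0,n5
  Y(R6) = 0.8621+0.000j S between n7,n3
  Y(R7) = 0.1520+0.000j S between n6,n2
  Y(L1) = 0.000-0.06770j S between n0,n2
  Y(R8) = 0.1377+0.000j S between n3,n1
  Y(L2) = 0.000-0.2139j S between n2,n7
  I1: injects 0.00365 A into n3 (from n4)
  Y(L3) = 0.000-0.1111j S between n4,n3
  V1: constraint V(n7)−V(n2) = 6.09
  V2: constraint V(n1)−V(n4) = 28.6
Assemble and solve the 9×9 MNA system:
  V(n1)=16.22-16.31j  V(n2)=-1.095-2.321j  V(n3)=4.991-2.318j  V(n4)=-12.38-16.31j  V(n5)=-0.0008267-0.001808j  V(n6)=-1.068-2.335j  V(n7)=4.995-2.321j
  i(V1)=-0.1613+1.379j  i(V2)=-1.550+1.930j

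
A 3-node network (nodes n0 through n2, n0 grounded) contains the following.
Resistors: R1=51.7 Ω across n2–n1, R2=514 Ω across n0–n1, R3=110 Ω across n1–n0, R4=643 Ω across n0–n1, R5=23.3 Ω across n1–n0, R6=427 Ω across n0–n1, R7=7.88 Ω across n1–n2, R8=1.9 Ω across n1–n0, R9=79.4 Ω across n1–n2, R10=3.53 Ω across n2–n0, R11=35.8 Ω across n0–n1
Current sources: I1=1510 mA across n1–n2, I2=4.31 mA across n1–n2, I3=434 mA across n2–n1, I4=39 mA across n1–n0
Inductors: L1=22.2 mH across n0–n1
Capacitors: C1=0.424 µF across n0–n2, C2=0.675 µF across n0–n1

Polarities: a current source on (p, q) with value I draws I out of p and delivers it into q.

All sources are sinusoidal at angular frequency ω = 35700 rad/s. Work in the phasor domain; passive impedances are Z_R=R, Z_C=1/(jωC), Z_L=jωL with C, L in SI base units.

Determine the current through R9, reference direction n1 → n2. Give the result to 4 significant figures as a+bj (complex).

-0.03901+0.001031j A

Apply KCL at each of the 2 non-ground nodes and solve the resulting linear system.
Node n1: branches {R1, R2, I1, R3, R4, R5, R6, I2, L1, R7, R8, C2, R9, R11, I3, I4} → V_1 = -1.024+0.01697j
Node n2: branches {R1, I1, I2, C1, R7, R9, R10, I3} → V_2 = 2.073-0.06488j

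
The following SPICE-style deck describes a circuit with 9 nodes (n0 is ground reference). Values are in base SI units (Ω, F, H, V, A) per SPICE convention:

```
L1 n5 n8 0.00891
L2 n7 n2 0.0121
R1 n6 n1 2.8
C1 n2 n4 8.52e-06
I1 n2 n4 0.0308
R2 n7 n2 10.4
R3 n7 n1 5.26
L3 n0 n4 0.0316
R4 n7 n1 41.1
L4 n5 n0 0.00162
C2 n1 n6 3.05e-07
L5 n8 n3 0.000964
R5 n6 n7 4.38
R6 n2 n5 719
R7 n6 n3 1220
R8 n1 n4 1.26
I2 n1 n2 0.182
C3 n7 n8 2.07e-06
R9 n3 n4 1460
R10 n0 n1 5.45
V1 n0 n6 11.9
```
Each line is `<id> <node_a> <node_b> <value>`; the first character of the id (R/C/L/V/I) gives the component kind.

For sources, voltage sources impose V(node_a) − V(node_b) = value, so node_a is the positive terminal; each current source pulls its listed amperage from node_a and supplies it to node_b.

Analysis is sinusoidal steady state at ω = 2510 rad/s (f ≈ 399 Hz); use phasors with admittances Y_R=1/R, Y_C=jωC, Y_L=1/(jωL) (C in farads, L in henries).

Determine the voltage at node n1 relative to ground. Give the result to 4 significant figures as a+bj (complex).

MNA unknowns: 8 node voltages V₁..V_8 plus 1 source current (V1)
L1: Y=0.000-0.04471j on G[5,8]
L2: Y=0.000-0.03293j on G[7,2]
R1: Y=0.3571+0.000j on G[6,1]
C1: Y=0.000+0.02139j on G[2,4]
I1: z[2]−=0.0308, z[4]+=0.0308
R2: Y=0.09615+0.000j on G[7,2]
R3: Y=0.1901+0.000j on G[7,1]
L3: Y=0.000-0.01261j on G[0,4]
R4: Y=0.02433+0.000j on G[7,1]
L4: Y=0.000-0.2459j on G[5,0]
C2: Y=0.000+0.0007655j on G[1,6]
L5: Y=0.000-0.4133j on G[8,3]
R5: Y=0.2283+0.000j on G[6,7]
R6: Y=0.001391+0.000j on G[2,5]
R7: Y=0.0008197+0.000j on G[6,3]
R8: Y=0.7937+0.000j on G[1,4]
I2: z[1]−=0.182, z[2]+=0.182
C3: Y=0.000+0.005196j on G[7,8]
R9: Y=0.0006849+0.000j on G[3,4]
R10: Y=0.1835+0.000j on G[0,1]
V1: row V0−V6=11.9, i_V1 at 0,6
solve → V1=-8.653-0.1206j, V2=-8.210+0.5359j, V3=1.547-0.6586j, V4=-8.623-0.2468j, V5=0.2350-0.1350j, V6=-11.90+0.000j, V7=-9.914+0.05405j, V8=1.549-0.6151j
aux → i_V1=-1.624+0.02879j

-8.653-0.1206j V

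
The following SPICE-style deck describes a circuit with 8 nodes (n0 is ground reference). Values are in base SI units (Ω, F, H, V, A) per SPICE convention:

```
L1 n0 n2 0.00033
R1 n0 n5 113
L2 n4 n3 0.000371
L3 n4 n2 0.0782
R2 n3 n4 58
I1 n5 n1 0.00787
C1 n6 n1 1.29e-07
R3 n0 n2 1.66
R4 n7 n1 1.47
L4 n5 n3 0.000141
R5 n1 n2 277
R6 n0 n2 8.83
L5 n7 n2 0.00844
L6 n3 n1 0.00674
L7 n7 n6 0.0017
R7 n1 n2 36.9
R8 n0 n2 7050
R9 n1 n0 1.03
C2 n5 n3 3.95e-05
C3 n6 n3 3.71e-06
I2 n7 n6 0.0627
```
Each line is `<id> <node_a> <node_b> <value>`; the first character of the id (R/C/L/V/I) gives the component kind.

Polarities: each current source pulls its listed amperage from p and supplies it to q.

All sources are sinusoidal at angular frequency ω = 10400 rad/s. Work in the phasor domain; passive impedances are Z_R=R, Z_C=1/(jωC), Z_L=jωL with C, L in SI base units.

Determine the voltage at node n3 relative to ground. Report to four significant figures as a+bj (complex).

-0.1468+1.316j V

Apply KCL at each of the 7 non-ground nodes and solve the resulting linear system.
Node n1: branches {I1, C1, R4, R5, L6, R7, R9} → V_1 = -0.0002555-0.01202j
Node n2: branches {L1, L3, R3, R5, R6, L5, R7, R8} → V_2 = 0.001288+0.0008652j
Node n3: branches {L2, R2, L4, L6, C2, C3} → V_3 = -0.1468+1.316j
Node n4: branches {L2, L3, R2} → V_4 = -0.1465+1.310j
Node n5: branches {R1, I1, L4, C2} → V_5 = -0.1046+1.291j
Node n6: branches {C1, L7, C3, I2} → V_6 = 0.2082+0.6036j
Node n7: branches {R4, L5, L7, I2} → V_7 = -0.03891-0.03323j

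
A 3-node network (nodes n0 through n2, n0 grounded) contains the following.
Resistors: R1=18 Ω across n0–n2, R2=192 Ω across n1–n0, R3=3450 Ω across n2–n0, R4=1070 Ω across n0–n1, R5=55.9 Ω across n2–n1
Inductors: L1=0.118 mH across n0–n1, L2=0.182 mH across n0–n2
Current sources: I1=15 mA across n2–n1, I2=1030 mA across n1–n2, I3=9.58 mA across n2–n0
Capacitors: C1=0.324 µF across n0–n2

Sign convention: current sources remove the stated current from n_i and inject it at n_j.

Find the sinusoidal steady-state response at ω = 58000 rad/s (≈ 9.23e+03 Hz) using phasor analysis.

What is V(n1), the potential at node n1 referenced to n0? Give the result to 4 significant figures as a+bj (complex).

Element admittances at ω=58000 rad/s:
  Y(R1) = 0.05556+0.000j S between n0,n2
  Y(L1) = 0.000-0.1461j S between n0,n1
  I1: injects 0.015 A into n1 (from n2)
  Y(R2) = 0.005208+0.000j S between n1,n0
  Y(R3) = 0.0002899+0.000j S between n2,n0
  Y(R4) = 0.0009346+0.000j S between n0,n1
  I2: injects 1.03 A into n2 (from n1)
  Y(L2) = 0.000-0.09473j S between n0,n2
  Y(C1) = 0.000+0.01879j S between n0,n2
  Y(R5) = 0.01789+0.000j S between n2,n1
  I3: injects 0.00958 A into n0 (from n2)
Assemble and solve the 2×2 MNA system:
  V(n1)=-1.680-5.798j  V(n2)=7.122+5.929j

-1.680-5.798j V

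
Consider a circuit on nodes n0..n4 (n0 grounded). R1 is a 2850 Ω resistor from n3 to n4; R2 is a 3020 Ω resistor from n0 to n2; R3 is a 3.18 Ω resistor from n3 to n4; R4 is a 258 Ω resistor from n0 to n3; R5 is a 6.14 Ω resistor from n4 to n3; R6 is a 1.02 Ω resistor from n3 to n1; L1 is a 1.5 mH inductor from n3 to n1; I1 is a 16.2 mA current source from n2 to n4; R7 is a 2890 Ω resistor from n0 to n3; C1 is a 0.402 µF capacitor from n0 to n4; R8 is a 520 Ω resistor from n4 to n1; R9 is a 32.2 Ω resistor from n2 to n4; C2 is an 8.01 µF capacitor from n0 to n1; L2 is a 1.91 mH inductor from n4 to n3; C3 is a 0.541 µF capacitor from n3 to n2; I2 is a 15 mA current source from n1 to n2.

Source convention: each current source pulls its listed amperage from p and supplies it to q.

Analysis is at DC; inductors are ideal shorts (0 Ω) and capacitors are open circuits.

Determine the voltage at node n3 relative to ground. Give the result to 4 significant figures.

MNA unknowns: 4 node voltages V₁..V_4 plus 2 source currents (L1, L2)
R1: Y=0.0003509 on G[3,4]
R2: Y=0.0003311 on G[0,2]
R3: Y=0.3145 on G[3,4]
R4: Y=0.003876 on G[0,3]
R5: Y=0.1629 on G[4,3]
R6: Y=0.9804 on G[3,1]
L1: row V3−V1=0, i_L1 at 3,1
I1: z[2]−=0.0162, z[4]+=0.0162
R7: Y=0.0003460 on G[0,3]
C1: Y=0.000 on G[0,4]
R8: Y=0.001923 on G[4,1]
R9: Y=0.03106 on G[2,4]
C2: Y=0.000 on G[0,1]
L2: row V4−V3=0, i_L2 at 4,3
C3: Y=0.000 on G[3,2]
I2: z[1]−=0.015, z[2]+=0.015
solve → V1=0.002783, V2=-0.03548, V3=0.002783, V4=0.002783
aux → i_L1=0.01500, i_L2=0.01501

0.002783 V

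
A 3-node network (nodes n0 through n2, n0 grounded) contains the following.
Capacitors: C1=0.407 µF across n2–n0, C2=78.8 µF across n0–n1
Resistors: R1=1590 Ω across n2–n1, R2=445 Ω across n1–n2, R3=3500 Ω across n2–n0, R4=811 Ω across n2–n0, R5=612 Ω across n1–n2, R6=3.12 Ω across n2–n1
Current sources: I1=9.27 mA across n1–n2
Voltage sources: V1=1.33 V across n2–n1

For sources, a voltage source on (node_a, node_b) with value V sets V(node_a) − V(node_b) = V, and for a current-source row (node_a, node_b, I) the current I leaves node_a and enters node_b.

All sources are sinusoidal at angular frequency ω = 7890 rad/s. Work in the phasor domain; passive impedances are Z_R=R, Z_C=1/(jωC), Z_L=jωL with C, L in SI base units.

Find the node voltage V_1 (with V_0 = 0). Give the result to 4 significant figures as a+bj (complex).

-0.006842+0.003216j V

Apply KCL at each of the 2 non-ground nodes and solve the resulting linear system.
Node n1: branches {R1, I1, R2, R5, C2, R6, V1} → V_1 = -0.006842+0.003216j
Node n2: branches {C1, R1, I1, R2, R3, R4, R5, R6, V1} → V_2 = 1.323+0.003216j
Source currents: i(V1)=-0.4250-0.004254j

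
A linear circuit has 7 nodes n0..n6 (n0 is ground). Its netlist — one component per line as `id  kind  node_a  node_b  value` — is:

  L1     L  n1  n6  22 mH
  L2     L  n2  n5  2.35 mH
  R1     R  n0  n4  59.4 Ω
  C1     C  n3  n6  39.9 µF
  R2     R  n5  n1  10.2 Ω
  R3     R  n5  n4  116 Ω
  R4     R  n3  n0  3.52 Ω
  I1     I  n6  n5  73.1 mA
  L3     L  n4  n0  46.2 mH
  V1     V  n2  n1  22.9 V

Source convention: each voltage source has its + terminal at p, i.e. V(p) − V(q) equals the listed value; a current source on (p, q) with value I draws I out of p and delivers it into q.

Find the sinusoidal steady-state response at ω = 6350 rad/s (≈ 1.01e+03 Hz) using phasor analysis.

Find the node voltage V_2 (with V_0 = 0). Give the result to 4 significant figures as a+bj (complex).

19.93+6.905j V

Element admittances at ω=6350 rad/s:
  Y(L1) = 0.000-0.007158j S between n1,n6
  Y(L2) = 0.000-0.06701j S between n2,n5
  Y(R1) = 0.01684+0.000j S between n0,n4
  Y(C1) = 0.000+0.2534j S between n3,n6
  Y(R2) = 0.09804+0.000j S between n5,n1
  Y(R3) = 0.008621+0.000j S between n5,n4
  Y(R4) = 0.2841+0.000j S between n3,n0
  I1: injects 0.0731 A into n5 (from n6)
  Y(L3) = 0.000-0.003409j S between n4,n0
  V1: constraint V(n2)−V(n1) = 22.9
Assemble and solve the 7×7 MNA system:
  V(n1)=-2.970+6.905j  V(n2)=19.93+6.905j  V(n3)=-0.08768+0.07474j  V(n4)=1.667-0.9237j  V(n5)=4.556-3.387j  V(n6)=-0.003883+0.1731j
  i(V1)=-0.6897+1.030j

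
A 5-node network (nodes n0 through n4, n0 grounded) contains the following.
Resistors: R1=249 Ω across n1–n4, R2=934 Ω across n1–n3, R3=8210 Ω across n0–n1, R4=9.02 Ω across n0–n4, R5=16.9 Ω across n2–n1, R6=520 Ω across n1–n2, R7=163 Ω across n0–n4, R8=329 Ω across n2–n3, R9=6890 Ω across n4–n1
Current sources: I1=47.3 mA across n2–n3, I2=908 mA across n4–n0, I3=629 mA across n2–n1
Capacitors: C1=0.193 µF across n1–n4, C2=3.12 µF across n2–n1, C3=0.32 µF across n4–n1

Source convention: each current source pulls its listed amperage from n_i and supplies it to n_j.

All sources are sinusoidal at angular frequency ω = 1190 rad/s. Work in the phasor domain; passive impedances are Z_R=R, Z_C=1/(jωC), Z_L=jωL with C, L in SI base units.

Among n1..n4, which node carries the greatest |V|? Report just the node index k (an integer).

MNA unknowns: 4 node voltages V₁..V_4
R1: Y=0.004016+0.000j on G[1,4]
I1: z[2]−=0.0473, z[3]+=0.0473
R2: Y=0.001071+0.000j on G[1,3]
I2: z[4]−=0.908, z[0]+=0.908
R3: Y=0.0001218+0.000j on G[0,1]
R4: Y=0.1109+0.000j on G[0,4]
R5: Y=0.05917+0.000j on G[2,1]
C1: Y=0.000+0.0002297j on G[1,4]
R6: Y=0.001923+0.000j on G[1,2]
R7: Y=0.006135+0.000j on G[0,4]
R8: Y=0.003040+0.000j on G[2,3]
C2: Y=0.000+0.003713j on G[2,1]
C3: Y=0.000+0.0003808j on G[4,1]
R9: Y=0.0001451+0.000j on G[4,1]
I3: z[2]−=0.629, z[1]+=0.629
solve → V1=-7.537-0.03077j, V2=-17.86+0.5887j, V3=-3.665+0.4273j, V4=-7.753+3.203e-05j

2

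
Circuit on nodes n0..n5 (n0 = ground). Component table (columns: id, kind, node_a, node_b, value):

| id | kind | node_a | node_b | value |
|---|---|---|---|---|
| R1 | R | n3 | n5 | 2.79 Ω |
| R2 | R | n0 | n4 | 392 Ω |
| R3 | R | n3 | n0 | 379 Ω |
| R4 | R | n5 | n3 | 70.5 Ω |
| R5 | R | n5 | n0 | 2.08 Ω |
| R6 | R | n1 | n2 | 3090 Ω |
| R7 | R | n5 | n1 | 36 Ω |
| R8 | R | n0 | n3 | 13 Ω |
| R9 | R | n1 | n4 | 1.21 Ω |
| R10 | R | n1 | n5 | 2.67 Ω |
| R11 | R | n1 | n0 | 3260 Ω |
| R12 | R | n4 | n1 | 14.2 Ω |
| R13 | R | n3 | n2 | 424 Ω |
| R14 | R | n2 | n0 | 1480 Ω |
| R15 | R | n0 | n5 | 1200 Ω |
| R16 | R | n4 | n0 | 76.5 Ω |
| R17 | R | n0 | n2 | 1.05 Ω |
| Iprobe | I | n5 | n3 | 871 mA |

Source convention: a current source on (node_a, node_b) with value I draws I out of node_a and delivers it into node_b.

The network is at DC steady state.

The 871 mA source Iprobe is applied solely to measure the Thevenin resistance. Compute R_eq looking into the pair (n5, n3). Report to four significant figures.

R_eq = 2.258 Ω

Apply KCL at each of the 5 non-ground nodes and solve the resulting linear system.
Node n1: branches {R6, R7, R9, R10, R11, R12} → V_1 = -0.2676
Node n2: branches {R6, R13, R14, R17} → V_2 = 0.004075
Node n3: branches {R1, R3, R4, R8, R13, Iprobe} → V_3 = 1.688
Node n4: branches {R2, R9, R12, R16} → V_4 = -0.2630
Node n5: branches {R1, R4, R5, R7, R10, R15, Iprobe} → V_5 = -0.2783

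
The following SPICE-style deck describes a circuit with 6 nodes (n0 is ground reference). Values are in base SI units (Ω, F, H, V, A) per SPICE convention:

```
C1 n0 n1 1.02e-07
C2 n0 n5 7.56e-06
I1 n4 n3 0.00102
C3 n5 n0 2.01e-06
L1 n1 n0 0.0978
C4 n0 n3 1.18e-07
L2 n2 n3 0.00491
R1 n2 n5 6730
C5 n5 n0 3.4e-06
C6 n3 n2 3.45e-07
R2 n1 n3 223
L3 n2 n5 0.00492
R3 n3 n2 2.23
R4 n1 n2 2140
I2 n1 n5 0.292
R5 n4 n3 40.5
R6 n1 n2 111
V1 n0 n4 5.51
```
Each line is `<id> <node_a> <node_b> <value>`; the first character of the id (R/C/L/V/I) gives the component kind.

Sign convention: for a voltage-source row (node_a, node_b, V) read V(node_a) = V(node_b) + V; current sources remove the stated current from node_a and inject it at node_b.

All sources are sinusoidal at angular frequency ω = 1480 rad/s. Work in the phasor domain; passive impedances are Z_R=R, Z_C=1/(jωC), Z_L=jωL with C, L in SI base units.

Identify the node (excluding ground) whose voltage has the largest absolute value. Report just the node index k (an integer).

1

Element admittances at ω=1480 rad/s:
  Y(C1) = 0.000+0.0001510j S between n0,n1
  Y(C2) = 0.000+0.01119j S between n0,n5
  I1: injects 0.00102 A into n3 (from n4)
  Y(C3) = 0.000+0.002975j S between n5,n0
  Y(L1) = 0.000-0.006909j S between n1,n0
  Y(C4) = 0.000+0.0001746j S between n0,n3
  Y(L2) = 0.000-0.1376j S between n2,n3
  Y(R1) = 0.0001486+0.000j S between n2,n5
  Y(C5) = 0.000+0.005032j S between n5,n0
  Y(C6) = 0.000+0.0005106j S between n3,n2
  Y(R2) = 0.004484+0.000j S between n1,n3
  Y(L3) = 0.000-0.1373j S between n2,n5
  Y(R3) = 0.4484+0.000j S between n3,n2
  Y(R4) = 0.0004673+0.000j S between n1,n2
  I2: injects 0.292 A into n5 (from n1)
  Y(R5) = 0.02469+0.000j S between n4,n3
  Y(R6) = 0.009009+0.000j S between n1,n2
  V1: constraint V(n0)−V(n4) = 5.51
Assemble and solve the 6×6 MNA system:
  V(n1)=-18.04-11.35j  V(n2)=-2.525-2.608j  V(n3)=-2.816-2.637j  V(n4)=-5.510+0.000j  V(n5)=-2.933-0.5592j
  i(V1)=-0.06551+0.06512j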